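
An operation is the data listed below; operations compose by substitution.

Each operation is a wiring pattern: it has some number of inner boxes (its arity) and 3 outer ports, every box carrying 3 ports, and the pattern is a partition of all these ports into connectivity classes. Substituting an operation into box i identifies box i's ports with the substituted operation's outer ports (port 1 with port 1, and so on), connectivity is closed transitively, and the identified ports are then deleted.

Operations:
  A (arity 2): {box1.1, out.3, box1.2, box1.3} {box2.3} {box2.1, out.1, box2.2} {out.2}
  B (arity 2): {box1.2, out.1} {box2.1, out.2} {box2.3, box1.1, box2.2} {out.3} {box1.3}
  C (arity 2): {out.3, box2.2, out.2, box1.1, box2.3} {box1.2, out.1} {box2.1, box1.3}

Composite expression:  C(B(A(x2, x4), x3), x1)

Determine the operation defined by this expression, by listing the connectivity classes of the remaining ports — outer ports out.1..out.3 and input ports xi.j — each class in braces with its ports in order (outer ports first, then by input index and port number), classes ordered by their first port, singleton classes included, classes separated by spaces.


Two ports join when wires chain via C-identified ports.
the subtree at A composes to {out.1, x4.1, x4.2} {out.2} {out.3, x2.1, x2.2, x2.3} {x4.3} on (x2, x4); out.j = own outer ports
the subtree at B composes to {out.1} {out.2, x3.1} {out.3} {x2.1, x2.2, x2.3} {x3.2, x3.3, x4.1, x4.2} {x4.3} on (x2, x4, x3); out.j = own outer ports
the subtree at C composes to {out.1, x3.1} {out.2, out.3, x1.2, x1.3} {x1.1} {x2.1, x2.2, x2.3} {x3.2, x3.3, x4.1, x4.2} {x4.3} on (x2, x4, x3, x1); out.j = own outer ports

{out.1, x3.1} {out.2, out.3, x1.2, x1.3} {x1.1} {x2.1, x2.2, x2.3} {x3.2, x3.3, x4.1, x4.2} {x4.3}


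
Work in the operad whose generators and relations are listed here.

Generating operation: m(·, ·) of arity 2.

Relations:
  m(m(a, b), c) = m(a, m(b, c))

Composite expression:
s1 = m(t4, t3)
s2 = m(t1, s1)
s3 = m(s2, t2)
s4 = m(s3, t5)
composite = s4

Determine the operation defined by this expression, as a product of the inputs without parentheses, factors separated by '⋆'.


t1 ⋆ t4 ⋆ t3 ⋆ t2 ⋆ t5

Associativity of m dissolves the nesting; only the t-input order survives.
m(t4, t3) flattens to t4 ⋆ t3
m(t1, m(t4, t3)) flattens to t1 ⋆ t4 ⋆ t3
m(m(t1, m(t4, t3)), t2) flattens to t1 ⋆ t4 ⋆ t3 ⋆ t2
m(m(m(t1, m(t4, t3)), t2), t5) flattens to t1 ⋆ t4 ⋆ t3 ⋆ t2 ⋆ t5


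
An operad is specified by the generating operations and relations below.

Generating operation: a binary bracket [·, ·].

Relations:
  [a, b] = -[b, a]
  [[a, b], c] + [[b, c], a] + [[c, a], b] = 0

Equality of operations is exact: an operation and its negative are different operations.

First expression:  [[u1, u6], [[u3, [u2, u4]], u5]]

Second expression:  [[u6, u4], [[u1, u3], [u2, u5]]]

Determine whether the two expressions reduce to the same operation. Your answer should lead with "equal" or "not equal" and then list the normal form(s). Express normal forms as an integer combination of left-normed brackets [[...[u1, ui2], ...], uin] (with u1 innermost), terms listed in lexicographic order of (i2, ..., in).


not equal: they reduce to -[[[[[u1, u6], u2], u4], u3], u5] + [[[[[u1, u6], u3], u2], u4], u5] - [[[[[u1, u6], u3], u4], u2], u5] + [[[[[u1, u6], u4], u2], u3], u5] + [[[[[u1, u6], u5], u2], u4], u3] - [[[[[u1, u6], u5], u3], u2], u4] + [[[[[u1, u6], u5], u3], u4], u2] - [[[[[u1, u6], u5], u4], u2], u3] and [[[[[u1, u3], u2], u5], u4], u6] - [[[[[u1, u3], u2], u5], u6], u4] - [[[[[u1, u3], u5], u2], u4], u6] + [[[[[u1, u3], u5], u2], u6], u4]

Normal form of the first expression: -[[[[[u1, u6], u2], u4], u3], u5] + [[[[[u1, u6], u3], u2], u4], u5] - [[[[[u1, u6], u3], u4], u2], u5] + [[[[[u1, u6], u4], u2], u3], u5] + [[[[[u1, u6], u5], u2], u4], u3] - [[[[[u1, u6], u5], u3], u2], u4] + [[[[[u1, u6], u5], u3], u4], u2] - [[[[[u1, u6], u5], u4], u2], u3]
Normal form of the second expression: [[[[[u1, u3], u2], u5], u4], u6] - [[[[[u1, u3], u2], u5], u6], u4] - [[[[[u1, u3], u5], u2], u4], u6] + [[[[[u1, u3], u5], u2], u6], u4]
Different reductions; not equal.


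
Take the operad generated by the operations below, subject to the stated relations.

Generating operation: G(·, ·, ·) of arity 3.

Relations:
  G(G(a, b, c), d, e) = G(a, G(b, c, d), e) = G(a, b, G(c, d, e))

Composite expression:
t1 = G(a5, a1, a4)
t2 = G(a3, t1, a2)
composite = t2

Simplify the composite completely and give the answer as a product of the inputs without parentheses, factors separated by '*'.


Associativity of G dissolves the nesting; only the a-input order survives.
G(a5, a1, a4) unparenthesizes to a5 * a1 * a4
G(a3, G(a5, a1, a4), a2) unparenthesizes to a3 * a5 * a1 * a4 * a2

a3 * a5 * a1 * a4 * a2


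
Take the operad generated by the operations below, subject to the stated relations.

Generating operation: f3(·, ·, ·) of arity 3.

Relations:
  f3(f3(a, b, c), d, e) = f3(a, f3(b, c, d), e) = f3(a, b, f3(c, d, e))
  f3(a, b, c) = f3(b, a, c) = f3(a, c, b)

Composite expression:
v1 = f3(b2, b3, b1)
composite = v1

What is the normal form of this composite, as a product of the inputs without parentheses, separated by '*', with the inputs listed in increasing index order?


b1 * b2 * b3

Key point: f3 commutes, so take the b-inputs in any fixed order.
f3(b2, b3, b1) collapses to b2 * b3 * b1
the factors in increasing index order: b1 * b2 * b3


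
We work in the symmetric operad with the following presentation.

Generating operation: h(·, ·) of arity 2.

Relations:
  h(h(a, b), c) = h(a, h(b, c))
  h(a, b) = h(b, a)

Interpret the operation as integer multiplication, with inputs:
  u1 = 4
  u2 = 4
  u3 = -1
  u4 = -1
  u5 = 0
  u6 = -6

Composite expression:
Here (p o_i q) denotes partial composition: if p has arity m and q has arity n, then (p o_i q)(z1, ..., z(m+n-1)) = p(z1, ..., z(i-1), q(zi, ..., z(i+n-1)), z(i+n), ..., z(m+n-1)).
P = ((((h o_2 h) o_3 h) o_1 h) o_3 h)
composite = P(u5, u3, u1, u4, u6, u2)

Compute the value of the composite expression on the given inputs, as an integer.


0

h(u5, u3) = 0
h(u1, u4) = -4
h(u6, u2) = -24
h(h(u1, u4), h(u6, u2)) = 96
h(h(u5, u3), h(h(u1, u4), h(u6, u2))) = 0


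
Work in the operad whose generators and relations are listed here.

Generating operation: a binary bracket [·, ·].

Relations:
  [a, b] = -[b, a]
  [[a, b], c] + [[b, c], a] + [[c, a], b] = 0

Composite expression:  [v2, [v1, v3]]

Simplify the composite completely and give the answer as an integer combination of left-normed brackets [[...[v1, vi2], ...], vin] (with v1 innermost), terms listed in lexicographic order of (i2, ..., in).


-[[v1, v3], v2]


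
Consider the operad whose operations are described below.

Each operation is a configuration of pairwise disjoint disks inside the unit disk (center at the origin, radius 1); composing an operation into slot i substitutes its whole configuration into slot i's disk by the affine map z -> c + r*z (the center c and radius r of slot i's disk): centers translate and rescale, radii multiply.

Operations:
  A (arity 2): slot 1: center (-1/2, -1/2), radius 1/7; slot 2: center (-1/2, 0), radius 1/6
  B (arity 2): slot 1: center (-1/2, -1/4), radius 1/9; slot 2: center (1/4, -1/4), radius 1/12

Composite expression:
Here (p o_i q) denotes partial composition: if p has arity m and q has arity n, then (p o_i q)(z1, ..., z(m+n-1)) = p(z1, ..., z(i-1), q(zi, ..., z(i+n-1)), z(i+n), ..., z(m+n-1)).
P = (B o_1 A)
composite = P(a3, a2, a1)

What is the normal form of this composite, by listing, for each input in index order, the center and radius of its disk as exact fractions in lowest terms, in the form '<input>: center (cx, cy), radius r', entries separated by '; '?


Below B, radii multiply path by path; the a-disk centers shift.
input a3: applying the 2 nested substitutions gives center (-5/9, -11/36), radius 1/63
input a2: applying the 2 nested substitutions gives center (-5/9, -1/4), radius 1/54
input a1: applying the 1 nested substitution gives center (1/4, -1/4), radius 1/12

a1: center (1/4, -1/4), radius 1/12; a2: center (-5/9, -1/4), radius 1/54; a3: center (-5/9, -11/36), radius 1/63


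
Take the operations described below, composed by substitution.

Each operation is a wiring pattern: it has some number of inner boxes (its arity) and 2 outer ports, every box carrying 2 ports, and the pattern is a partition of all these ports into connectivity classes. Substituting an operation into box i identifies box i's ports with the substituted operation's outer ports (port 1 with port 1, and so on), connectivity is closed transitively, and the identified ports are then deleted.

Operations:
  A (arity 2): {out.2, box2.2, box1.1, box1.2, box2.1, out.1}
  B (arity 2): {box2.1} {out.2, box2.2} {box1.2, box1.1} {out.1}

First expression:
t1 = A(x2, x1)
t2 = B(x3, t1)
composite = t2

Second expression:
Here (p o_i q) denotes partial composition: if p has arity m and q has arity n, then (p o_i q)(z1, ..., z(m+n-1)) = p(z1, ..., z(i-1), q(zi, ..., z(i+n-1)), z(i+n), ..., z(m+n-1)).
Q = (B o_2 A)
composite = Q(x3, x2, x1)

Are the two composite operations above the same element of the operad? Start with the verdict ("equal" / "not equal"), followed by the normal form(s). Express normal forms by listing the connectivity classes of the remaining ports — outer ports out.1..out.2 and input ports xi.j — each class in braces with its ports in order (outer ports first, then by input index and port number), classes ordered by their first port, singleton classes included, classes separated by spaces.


equal — both sides give {out.1} {out.2, x1.1, x1.2, x2.1, x2.2} {x3.1, x3.2}

Reducing the first expression gives {out.1} {out.2, x1.1, x1.2, x2.1, x2.2} {x3.1, x3.2}
Reducing the second expression gives {out.1} {out.2, x1.1, x1.2, x2.1, x2.2} {x3.1, x3.2}
The forms coincide; equal.


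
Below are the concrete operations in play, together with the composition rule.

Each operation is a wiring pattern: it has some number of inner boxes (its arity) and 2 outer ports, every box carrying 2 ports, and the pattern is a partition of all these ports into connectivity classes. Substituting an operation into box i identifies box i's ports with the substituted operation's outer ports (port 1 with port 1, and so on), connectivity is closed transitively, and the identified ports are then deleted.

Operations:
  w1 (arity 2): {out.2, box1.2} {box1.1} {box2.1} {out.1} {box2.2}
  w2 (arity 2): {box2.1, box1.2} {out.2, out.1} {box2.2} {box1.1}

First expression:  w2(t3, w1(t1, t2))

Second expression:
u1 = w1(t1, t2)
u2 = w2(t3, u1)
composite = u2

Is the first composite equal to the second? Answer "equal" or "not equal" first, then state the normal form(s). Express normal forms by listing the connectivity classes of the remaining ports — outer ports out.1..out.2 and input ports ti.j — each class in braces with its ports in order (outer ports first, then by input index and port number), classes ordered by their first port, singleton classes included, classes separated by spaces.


The first expression, normalized: {out.1, out.2} {t1.1} {t1.2} {t2.1} {t2.2} {t3.1} {t3.2}
The second expression, normalized: {out.1, out.2} {t1.1} {t1.2} {t2.1} {t2.2} {t3.1} {t3.2}
One common form — equal.

equal: each reduces to {out.1, out.2} {t1.1} {t1.2} {t2.1} {t2.2} {t3.1} {t3.2}


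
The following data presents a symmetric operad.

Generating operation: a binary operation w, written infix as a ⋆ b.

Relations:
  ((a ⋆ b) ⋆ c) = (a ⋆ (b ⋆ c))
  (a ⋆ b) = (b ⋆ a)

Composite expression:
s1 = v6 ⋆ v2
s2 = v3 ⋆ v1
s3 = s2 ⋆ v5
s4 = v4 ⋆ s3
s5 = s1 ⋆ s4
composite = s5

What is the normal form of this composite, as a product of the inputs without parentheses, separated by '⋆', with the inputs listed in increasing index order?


v1 ⋆ v2 ⋆ v3 ⋆ v4 ⋆ v5 ⋆ v6

Both nesting and order wash out for w; what remains is which v's occur.
(v6 ⋆ v2) reduces to v6 ⋆ v2
(v3 ⋆ v1) reduces to v3 ⋆ v1
((v3 ⋆ v1) ⋆ v5) reduces to v3 ⋆ v1 ⋆ v5
(v4 ⋆ ((v3 ⋆ v1) ⋆ v5)) reduces to v4 ⋆ v3 ⋆ v1 ⋆ v5
((v6 ⋆ v2) ⋆ (v4 ⋆ ((v3 ⋆ v1) ⋆ v5))) reduces to v6 ⋆ v2 ⋆ v4 ⋆ v3 ⋆ v1 ⋆ v5
sorting the factors by input index: v1 ⋆ v2 ⋆ v3 ⋆ v4 ⋆ v5 ⋆ v6


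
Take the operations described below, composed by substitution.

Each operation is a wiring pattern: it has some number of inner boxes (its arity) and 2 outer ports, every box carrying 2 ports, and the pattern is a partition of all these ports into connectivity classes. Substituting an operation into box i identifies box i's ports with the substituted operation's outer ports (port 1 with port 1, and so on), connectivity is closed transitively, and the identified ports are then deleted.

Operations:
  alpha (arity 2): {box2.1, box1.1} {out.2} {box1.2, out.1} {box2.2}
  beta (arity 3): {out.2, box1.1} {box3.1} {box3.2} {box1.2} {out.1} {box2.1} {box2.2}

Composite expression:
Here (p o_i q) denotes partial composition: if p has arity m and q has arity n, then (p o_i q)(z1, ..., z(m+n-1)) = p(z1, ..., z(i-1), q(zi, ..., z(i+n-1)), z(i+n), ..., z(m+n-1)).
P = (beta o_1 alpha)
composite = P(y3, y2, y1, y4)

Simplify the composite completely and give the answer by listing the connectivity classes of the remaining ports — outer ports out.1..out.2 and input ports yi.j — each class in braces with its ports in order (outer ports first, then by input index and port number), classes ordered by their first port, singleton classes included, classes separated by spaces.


Treat the ports identified at beta as solder joints: merge, then drop.
through alpha, on inputs (y3, y2): {out.1, y3.2} {out.2} {y2.1, y3.1} {y2.2} (out.j = stage outer ports)
through beta, on inputs (y3, y2, y1, y4): {out.1} {out.2, y3.2} {y1.1} {y1.2} {y2.1, y3.1} {y2.2} {y4.1} {y4.2} (out.j = stage outer ports)

{out.1} {out.2, y3.2} {y1.1} {y1.2} {y2.1, y3.1} {y2.2} {y4.1} {y4.2}


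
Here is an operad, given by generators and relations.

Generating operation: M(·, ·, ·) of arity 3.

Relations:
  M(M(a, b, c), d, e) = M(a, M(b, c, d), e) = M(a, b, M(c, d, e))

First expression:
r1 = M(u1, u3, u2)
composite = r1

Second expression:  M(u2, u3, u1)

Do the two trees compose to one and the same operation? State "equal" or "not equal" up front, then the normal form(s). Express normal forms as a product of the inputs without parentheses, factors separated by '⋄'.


not equal: they reduce to u1 ⋄ u3 ⋄ u2 and u2 ⋄ u3 ⋄ u1

The first expression reduces to u1 ⋄ u3 ⋄ u2
The second expression reduces to u2 ⋄ u3 ⋄ u1
Distinct normal forms: not equal.


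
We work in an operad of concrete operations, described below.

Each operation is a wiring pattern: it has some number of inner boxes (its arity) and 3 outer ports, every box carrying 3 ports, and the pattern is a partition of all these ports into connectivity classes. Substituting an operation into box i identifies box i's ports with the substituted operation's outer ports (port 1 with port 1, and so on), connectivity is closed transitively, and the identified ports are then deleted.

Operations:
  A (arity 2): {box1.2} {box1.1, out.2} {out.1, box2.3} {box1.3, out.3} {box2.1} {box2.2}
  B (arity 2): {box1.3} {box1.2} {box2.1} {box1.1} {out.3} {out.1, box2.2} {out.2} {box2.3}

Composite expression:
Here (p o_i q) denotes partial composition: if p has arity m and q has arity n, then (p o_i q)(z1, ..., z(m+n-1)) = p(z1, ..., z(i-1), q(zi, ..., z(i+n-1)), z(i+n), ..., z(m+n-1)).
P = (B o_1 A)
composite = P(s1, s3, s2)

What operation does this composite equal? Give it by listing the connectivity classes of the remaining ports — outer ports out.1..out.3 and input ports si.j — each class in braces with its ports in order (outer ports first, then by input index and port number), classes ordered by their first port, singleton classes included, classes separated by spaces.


{out.1, s2.2} {out.2} {out.3} {s1.1} {s1.2} {s1.3} {s2.1} {s2.3} {s3.1} {s3.2} {s3.3}


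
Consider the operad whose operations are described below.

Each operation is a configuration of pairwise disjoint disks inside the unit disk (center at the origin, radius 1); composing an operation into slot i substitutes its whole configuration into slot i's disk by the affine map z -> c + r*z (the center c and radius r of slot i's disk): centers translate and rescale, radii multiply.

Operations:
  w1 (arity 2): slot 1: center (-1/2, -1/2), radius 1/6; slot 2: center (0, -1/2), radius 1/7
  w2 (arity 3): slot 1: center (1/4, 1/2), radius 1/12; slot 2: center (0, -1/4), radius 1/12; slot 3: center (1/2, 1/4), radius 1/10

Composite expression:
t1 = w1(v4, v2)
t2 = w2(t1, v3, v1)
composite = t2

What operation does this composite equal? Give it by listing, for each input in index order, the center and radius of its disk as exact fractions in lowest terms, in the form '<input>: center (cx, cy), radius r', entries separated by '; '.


Below w2, radii multiply path by path; the v-disk centers shift.
tracing v4 down its 2-map path: center (5/24, 11/24), radius 1/72
tracing v2 down its 2-map path: center (1/4, 11/24), radius 1/84
tracing v3 down its 1-map path: center (0, -1/4), radius 1/12
tracing v1 down its 1-map path: center (1/2, 1/4), radius 1/10

v1: center (1/2, 1/4), radius 1/10; v2: center (1/4, 11/24), radius 1/84; v3: center (0, -1/4), radius 1/12; v4: center (5/24, 11/24), radius 1/72


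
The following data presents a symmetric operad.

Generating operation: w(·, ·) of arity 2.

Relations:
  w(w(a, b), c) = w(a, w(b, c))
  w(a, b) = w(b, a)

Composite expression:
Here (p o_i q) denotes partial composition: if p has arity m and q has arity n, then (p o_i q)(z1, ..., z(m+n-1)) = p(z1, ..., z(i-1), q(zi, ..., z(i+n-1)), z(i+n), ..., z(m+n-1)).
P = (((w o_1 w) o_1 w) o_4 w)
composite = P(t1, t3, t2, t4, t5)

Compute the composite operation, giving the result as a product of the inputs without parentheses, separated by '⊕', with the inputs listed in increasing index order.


t1 ⊕ t2 ⊕ t3 ⊕ t4 ⊕ t5

Any arrangement under w is one operation, so sort the t-inputs.
w(t1, t3) flattens to t1 ⊕ t3
w(w(t1, t3), t2) flattens to t1 ⊕ t3 ⊕ t2
w(t4, t5) flattens to t4 ⊕ t5
w(w(w(t1, t3), t2), w(t4, t5)) flattens to t1 ⊕ t3 ⊕ t2 ⊕ t4 ⊕ t5
sorting the factors by input index: t1 ⊕ t2 ⊕ t3 ⊕ t4 ⊕ t5


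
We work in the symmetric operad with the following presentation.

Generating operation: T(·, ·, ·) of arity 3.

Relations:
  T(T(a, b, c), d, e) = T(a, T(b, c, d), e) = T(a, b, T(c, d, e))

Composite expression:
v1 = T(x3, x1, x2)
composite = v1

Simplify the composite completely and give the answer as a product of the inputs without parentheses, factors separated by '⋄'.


x3 ⋄ x1 ⋄ x2


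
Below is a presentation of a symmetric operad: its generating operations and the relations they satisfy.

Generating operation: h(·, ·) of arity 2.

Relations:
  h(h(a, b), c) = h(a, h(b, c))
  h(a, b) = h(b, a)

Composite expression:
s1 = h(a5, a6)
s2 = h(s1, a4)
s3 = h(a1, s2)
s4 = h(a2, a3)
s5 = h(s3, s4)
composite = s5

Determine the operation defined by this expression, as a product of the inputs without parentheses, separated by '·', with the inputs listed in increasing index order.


a1 · a2 · a3 · a4 · a5 · a6

With h associative and commutative, the a-input set is all that matters.
h(a5, a6) spells out as a5 · a6
h(h(a5, a6), a4) spells out as a5 · a6 · a4
h(a1, h(h(a5, a6), a4)) spells out as a1 · a5 · a6 · a4
h(a2, a3) spells out as a2 · a3
h(h(a1, h(h(a5, a6), a4)), h(a2, a3)) spells out as a1 · a5 · a6 · a4 · a2 · a3
the factors in increasing index order: a1 · a2 · a3 · a4 · a5 · a6


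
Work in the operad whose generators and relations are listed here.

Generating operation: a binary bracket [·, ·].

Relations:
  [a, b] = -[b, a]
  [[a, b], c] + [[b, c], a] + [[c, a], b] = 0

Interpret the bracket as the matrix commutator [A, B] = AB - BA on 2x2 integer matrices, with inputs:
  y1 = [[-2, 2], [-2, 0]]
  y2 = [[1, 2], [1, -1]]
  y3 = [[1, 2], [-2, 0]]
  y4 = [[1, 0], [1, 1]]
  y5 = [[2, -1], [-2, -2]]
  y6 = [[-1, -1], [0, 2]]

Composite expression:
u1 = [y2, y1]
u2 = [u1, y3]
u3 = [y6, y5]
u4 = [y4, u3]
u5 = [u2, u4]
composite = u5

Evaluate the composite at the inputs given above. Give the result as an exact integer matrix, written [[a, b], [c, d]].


[[-128, -448], [468, 128]]


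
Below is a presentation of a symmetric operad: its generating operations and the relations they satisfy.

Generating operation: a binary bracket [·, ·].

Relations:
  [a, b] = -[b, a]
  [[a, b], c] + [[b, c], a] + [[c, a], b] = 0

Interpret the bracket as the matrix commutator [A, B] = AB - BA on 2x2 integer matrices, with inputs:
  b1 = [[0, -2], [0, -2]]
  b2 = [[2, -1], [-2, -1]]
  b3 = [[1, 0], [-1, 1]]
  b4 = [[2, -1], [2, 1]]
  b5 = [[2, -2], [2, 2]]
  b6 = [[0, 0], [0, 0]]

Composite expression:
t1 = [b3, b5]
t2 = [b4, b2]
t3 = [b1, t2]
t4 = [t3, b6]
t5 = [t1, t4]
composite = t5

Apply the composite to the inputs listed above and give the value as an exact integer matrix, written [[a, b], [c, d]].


[[0, 0], [0, 0]]


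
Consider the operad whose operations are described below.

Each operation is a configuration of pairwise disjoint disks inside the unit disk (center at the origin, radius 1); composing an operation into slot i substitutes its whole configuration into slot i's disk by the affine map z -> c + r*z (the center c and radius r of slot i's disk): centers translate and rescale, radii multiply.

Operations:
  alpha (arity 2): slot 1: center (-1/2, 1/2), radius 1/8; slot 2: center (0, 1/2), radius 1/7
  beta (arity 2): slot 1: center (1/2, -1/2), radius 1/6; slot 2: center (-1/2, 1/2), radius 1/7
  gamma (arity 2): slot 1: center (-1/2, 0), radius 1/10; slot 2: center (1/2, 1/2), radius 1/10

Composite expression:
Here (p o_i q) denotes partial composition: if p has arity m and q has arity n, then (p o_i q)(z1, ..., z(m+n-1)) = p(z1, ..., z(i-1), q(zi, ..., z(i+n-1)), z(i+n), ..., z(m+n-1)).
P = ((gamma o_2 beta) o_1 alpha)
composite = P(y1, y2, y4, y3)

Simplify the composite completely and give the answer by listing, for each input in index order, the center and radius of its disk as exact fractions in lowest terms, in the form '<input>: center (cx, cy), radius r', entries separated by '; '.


y1: center (-11/20, 1/20), radius 1/80; y2: center (-1/2, 1/20), radius 1/70; y3: center (9/20, 11/20), radius 1/70; y4: center (11/20, 9/20), radius 1/60

Follow each y-input down from gamma: c' goes to c + r*c', radius to r*r'.
input y1: applying the 2 nested substitutions gives center (-11/20, 1/20), radius 1/80
input y2: applying the 2 nested substitutions gives center (-1/2, 1/20), radius 1/70
input y4: applying the 2 nested substitutions gives center (11/20, 9/20), radius 1/60
input y3: applying the 2 nested substitutions gives center (9/20, 11/20), radius 1/70


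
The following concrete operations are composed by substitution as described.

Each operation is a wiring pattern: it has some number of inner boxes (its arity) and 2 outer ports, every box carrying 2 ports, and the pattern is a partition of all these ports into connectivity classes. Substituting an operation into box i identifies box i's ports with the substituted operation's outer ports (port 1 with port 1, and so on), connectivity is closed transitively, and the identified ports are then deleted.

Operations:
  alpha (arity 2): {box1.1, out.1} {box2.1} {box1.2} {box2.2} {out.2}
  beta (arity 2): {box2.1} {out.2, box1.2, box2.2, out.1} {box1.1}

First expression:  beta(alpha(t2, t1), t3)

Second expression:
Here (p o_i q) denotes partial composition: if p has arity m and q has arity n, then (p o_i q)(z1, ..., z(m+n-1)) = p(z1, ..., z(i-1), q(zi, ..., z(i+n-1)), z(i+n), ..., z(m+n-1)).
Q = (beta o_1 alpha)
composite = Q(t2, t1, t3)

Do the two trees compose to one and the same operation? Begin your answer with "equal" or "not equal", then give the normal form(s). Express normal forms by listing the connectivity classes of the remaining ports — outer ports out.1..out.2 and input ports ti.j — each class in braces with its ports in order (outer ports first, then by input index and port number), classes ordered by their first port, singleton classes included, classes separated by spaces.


equal — both sides give {out.1, out.2, t3.2} {t1.1} {t1.2} {t2.1} {t2.2} {t3.1}

The first expression, normalized: {out.1, out.2, t3.2} {t1.1} {t1.2} {t2.1} {t2.2} {t3.1}
The second expression, normalized: {out.1, out.2, t3.2} {t1.1} {t1.2} {t2.1} {t2.2} {t3.1}
Both agree, so they are equal.


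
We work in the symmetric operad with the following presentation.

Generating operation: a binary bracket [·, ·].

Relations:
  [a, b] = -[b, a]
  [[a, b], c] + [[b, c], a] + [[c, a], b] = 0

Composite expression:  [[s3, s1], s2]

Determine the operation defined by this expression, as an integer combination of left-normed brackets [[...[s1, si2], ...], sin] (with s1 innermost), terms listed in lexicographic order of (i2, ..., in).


-[[s1, s3], s2]

In the tensor algebra, words opening s1 carry the s1-anchored form.
Composite bracket: [[s3, s1], s2]
Expanding via [a, b] = ab - ba: 4 signed words (2^2 = 4).
Coefficients come from the s1-initial words:
  sign of s1s3s2 is -1, so it contributes -[[s1, s3], s2]


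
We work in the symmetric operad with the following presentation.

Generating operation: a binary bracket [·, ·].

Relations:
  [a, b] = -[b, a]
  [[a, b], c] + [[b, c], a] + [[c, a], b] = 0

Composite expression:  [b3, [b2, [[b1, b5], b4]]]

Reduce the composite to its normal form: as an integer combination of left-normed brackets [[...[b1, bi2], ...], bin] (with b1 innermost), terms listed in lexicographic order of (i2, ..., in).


[[[[b1, b5], b4], b2], b3]


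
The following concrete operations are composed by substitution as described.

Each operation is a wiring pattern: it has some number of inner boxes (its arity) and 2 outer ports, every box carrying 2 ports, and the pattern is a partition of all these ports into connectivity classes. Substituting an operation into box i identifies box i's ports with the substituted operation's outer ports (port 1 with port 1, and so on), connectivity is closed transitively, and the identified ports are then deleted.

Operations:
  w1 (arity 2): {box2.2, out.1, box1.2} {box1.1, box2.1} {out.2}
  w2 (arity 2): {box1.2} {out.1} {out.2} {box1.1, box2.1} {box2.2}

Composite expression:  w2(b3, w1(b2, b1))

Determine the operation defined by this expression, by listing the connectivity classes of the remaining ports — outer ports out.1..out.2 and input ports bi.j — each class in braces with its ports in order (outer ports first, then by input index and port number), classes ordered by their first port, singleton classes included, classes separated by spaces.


Connectivity passes through glued w2-boundaries; trace each wire chain.
composing w1 on (b2, b1), with out.j its own outer ports: {out.1, b1.2, b2.2} {out.2} {b1.1, b2.1}
composing w2 on (b3, b2, b1), with out.j its own outer ports: {out.1} {out.2} {b1.1, b2.1} {b1.2, b2.2, b3.1} {b3.2}

{out.1} {out.2} {b1.1, b2.1} {b1.2, b2.2, b3.1} {b3.2}


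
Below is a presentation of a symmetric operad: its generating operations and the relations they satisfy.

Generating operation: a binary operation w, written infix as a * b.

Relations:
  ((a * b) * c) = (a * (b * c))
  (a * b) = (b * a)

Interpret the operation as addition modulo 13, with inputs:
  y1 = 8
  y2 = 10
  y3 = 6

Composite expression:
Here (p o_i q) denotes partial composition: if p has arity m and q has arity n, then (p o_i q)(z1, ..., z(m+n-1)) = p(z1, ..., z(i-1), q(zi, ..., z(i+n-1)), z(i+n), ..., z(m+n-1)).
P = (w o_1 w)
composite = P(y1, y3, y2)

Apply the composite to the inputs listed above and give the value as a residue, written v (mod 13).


11 (mod 13)


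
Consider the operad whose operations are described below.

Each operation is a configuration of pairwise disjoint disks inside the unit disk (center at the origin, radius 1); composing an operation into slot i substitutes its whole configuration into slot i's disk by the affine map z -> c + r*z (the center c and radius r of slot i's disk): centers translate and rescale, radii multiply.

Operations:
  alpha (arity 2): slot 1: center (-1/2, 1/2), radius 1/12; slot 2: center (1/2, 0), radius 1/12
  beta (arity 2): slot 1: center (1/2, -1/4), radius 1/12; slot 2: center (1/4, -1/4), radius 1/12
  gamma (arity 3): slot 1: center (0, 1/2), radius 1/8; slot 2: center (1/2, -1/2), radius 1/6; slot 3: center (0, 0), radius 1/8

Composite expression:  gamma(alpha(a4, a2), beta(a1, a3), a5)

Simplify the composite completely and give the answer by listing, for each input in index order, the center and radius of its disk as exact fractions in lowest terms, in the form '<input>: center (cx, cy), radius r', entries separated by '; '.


a1: center (7/12, -13/24), radius 1/72; a2: center (1/16, 1/2), radius 1/96; a3: center (13/24, -13/24), radius 1/72; a4: center (-1/16, 9/16), radius 1/96; a5: center (0, 0), radius 1/8

Affine substitution under gamma: radii multiply and a-centers shift.
input a4: applying the 2 nested substitutions gives center (-1/16, 9/16), radius 1/96
input a2: applying the 2 nested substitutions gives center (1/16, 1/2), radius 1/96
input a1: applying the 2 nested substitutions gives center (7/12, -13/24), radius 1/72
input a3: applying the 2 nested substitutions gives center (13/24, -13/24), radius 1/72
input a5: applying the 1 nested substitution gives center (0, 0), radius 1/8


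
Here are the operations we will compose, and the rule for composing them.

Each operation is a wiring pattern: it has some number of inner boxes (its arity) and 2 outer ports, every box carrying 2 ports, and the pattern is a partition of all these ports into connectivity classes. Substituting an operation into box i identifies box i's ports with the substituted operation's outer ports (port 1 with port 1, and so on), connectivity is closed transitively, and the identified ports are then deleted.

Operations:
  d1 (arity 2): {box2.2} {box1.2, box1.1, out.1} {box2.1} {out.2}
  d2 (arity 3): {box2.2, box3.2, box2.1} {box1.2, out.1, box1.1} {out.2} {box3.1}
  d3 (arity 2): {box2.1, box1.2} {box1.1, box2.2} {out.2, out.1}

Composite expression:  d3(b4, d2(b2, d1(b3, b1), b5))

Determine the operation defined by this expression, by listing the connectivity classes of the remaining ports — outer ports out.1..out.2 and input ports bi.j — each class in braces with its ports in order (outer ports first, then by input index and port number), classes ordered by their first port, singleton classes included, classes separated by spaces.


{out.1, out.2} {b1.1} {b1.2} {b2.1, b2.2, b4.2} {b3.1, b3.2, b5.2} {b4.1} {b5.1}

Connectivity passes through glued d3-boundaries; trace each wire chain.
stage d1: inputs (b3, b1), connectivity {out.1, b3.1, b3.2} {out.2} {b1.1} {b1.2}, out.j its boundary
stage d2: inputs (b2, b3, b1, b5), connectivity {out.1, b2.1, b2.2} {out.2} {b1.1} {b1.2} {b3.1, b3.2, b5.2} {b5.1}, out.j its boundary
stage d3: inputs (b4, b2, b3, b1, b5), connectivity {out.1, out.2} {b1.1} {b1.2} {b2.1, b2.2, b4.2} {b3.1, b3.2, b5.2} {b4.1} {b5.1}, out.j its boundary


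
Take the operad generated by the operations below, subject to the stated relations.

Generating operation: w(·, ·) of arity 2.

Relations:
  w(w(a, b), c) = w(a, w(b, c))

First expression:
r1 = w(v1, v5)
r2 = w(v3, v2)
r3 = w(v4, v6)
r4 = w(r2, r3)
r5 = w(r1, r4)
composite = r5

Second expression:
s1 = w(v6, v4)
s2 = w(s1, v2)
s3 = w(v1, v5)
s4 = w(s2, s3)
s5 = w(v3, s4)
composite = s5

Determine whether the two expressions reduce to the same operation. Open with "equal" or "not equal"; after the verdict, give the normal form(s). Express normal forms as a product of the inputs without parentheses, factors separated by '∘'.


not equal; first: v1 ∘ v5 ∘ v3 ∘ v2 ∘ v4 ∘ v6; second: v3 ∘ v6 ∘ v4 ∘ v2 ∘ v1 ∘ v5

The first expression reduces to v1 ∘ v5 ∘ v3 ∘ v2 ∘ v4 ∘ v6
The second expression reduces to v3 ∘ v6 ∘ v4 ∘ v2 ∘ v1 ∘ v5
No match — not equal.


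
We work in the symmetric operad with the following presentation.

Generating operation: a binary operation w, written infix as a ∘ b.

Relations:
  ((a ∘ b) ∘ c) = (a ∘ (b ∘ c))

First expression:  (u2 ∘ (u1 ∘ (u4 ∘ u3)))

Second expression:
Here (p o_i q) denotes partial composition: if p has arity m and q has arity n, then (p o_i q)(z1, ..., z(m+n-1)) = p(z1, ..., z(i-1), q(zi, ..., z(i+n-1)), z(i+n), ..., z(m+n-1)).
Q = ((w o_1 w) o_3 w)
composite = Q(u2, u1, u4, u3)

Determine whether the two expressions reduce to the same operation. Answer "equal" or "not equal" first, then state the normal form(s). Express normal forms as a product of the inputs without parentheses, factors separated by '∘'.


equal — both sides give u2 ∘ u1 ∘ u4 ∘ u3

The first expression, normalized: u2 ∘ u1 ∘ u4 ∘ u3
The second expression, normalized: u2 ∘ u1 ∘ u4 ∘ u3
Identical normal forms: equal.


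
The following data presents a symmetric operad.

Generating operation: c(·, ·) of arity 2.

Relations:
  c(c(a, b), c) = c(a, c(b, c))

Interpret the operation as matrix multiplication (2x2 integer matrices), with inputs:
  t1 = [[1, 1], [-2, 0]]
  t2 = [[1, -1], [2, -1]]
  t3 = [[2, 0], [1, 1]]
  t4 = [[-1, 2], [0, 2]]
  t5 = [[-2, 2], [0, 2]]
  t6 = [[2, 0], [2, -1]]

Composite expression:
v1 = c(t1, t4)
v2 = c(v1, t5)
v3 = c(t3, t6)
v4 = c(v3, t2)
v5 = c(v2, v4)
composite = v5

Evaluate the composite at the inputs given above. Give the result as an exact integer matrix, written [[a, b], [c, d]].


[[20, -26], [-24, 28]]

c(t1, t4) = [[-1, 4], [2, -4]]
c(c(t1, t4), t5) = [[2, 6], [-4, -4]]
c(t3, t6) = [[4, 0], [4, -1]]
c(c(t3, t6), t2) = [[4, -4], [2, -3]]
c(c(c(t1, t4), t5), c(c(t3, t6), t2)) = [[20, -26], [-24, 28]]


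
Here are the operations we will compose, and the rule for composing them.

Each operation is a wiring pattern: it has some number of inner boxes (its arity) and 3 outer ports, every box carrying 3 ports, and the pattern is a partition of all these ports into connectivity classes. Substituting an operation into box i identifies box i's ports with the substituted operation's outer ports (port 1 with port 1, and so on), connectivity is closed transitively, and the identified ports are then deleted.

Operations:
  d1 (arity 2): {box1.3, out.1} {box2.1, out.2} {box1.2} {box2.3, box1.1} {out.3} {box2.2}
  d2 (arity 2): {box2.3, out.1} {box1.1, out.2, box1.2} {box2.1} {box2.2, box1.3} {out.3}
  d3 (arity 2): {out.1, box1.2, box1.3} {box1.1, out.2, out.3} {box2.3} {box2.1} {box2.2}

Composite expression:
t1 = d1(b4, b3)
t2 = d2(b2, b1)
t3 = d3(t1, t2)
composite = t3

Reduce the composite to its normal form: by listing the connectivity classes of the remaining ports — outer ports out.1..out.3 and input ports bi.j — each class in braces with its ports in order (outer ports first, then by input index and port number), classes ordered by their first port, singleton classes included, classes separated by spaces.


{out.1, b3.1} {out.2, out.3, b4.3} {b1.1} {b1.2, b2.3} {b1.3} {b2.1, b2.2} {b3.2} {b3.3, b4.1} {b4.2}

Treat the ports identified at d3 as solder joints: merge, then drop.
the subtree at d1 composes to {out.1, b4.3} {out.2, b3.1} {out.3} {b3.2} {b3.3, b4.1} {b4.2} on (b4, b3); out.j = own outer ports
the subtree at d2 composes to {out.1, b1.3} {out.2, b2.1, b2.2} {out.3} {b1.1} {b1.2, b2.3} on (b2, b1); out.j = own outer ports
the subtree at d3 composes to {out.1, b3.1} {out.2, out.3, b4.3} {b1.1} {b1.2, b2.3} {b1.3} {b2.1, b2.2} {b3.2} {b3.3, b4.1} {b4.2} on (b4, b3, b2, b1); out.j = own outer ports


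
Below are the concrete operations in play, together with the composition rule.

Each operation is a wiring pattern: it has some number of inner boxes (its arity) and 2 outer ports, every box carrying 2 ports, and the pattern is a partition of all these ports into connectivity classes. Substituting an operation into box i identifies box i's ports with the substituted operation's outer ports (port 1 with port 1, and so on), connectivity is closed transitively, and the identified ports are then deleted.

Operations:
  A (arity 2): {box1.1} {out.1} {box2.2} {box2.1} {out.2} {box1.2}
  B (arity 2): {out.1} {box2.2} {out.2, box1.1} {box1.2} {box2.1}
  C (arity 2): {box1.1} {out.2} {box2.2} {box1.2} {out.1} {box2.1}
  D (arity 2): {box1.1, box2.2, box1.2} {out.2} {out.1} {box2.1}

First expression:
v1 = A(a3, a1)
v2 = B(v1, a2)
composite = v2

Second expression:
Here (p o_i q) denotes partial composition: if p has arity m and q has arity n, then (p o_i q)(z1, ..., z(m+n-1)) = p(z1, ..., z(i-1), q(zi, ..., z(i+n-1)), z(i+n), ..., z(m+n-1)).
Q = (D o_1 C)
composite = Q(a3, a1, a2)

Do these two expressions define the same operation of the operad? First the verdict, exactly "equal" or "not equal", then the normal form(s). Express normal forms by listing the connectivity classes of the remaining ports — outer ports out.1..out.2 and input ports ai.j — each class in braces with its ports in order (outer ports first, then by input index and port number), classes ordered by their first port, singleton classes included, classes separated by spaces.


equal: each reduces to {out.1} {out.2} {a1.1} {a1.2} {a2.1} {a2.2} {a3.1} {a3.2}

The first composite normalizes to {out.1} {out.2} {a1.1} {a1.2} {a2.1} {a2.2} {a3.1} {a3.2}
The second composite normalizes to {out.1} {out.2} {a1.1} {a1.2} {a2.1} {a2.2} {a3.1} {a3.2}
Identical normal forms: equal.


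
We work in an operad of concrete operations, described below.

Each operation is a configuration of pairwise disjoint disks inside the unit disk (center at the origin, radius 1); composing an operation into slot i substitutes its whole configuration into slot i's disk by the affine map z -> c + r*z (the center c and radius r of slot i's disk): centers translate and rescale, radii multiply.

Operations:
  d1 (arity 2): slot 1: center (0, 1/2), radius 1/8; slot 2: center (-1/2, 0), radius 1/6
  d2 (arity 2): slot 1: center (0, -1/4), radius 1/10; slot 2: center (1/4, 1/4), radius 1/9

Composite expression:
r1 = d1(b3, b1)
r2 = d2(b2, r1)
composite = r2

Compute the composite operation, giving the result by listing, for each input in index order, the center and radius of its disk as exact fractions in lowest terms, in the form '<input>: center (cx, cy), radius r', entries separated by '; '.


b1: center (7/36, 1/4), radius 1/54; b2: center (0, -1/4), radius 1/10; b3: center (1/4, 11/36), radius 1/72


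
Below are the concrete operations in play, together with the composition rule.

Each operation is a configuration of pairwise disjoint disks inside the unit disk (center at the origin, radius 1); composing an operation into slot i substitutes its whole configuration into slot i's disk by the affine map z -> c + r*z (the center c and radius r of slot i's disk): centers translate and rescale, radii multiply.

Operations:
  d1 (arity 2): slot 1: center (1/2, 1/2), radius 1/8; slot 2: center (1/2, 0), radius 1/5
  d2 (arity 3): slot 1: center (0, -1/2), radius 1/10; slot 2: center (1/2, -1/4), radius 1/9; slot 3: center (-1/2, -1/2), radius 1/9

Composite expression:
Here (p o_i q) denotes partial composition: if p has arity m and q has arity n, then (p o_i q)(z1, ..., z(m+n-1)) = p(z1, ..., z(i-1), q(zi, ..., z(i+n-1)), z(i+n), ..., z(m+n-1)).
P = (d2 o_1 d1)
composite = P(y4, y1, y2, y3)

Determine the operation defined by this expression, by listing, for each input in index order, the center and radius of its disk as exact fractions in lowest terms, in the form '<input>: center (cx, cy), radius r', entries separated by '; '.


y1: center (1/20, -1/2), radius 1/50; y2: center (1/2, -1/4), radius 1/9; y3: center (-1/2, -1/2), radius 1/9; y4: center (1/20, -9/20), radius 1/80

Nesting under d2 composes maps z -> c + r*z down each y-path.
for y4, the 2-step affine chain lands on center (1/20, -9/20), radius 1/80
for y1, the 2-step affine chain lands on center (1/20, -1/2), radius 1/50
for y2, the 1-step affine chain lands on center (1/2, -1/4), radius 1/9
for y3, the 1-step affine chain lands on center (-1/2, -1/2), radius 1/9
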